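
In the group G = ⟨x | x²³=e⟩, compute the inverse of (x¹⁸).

The order of (x¹⁸) is 23 (smallest k with (x¹⁸)ᵏ = e), so (x¹⁸)⁻¹ = (x¹⁸)²² = x⁵.
Check: (x¹⁸) · (x⁵) → (x¹⁸) · x⁵ = e, giving e as required.

Answer: x⁵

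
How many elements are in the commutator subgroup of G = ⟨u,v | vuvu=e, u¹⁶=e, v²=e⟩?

G' = [G, G] is generated by all commutators. The generator-pair commutators are: [u, v] = u².
The subgroup they normally generate is {e, u², u⁴, u⁶, u⁸, u¹⁰, u¹², u¹⁴}, of order 8.
Check: |G/G'| = 32/8 = 4 is the order of the abelianisation.

Answer: 8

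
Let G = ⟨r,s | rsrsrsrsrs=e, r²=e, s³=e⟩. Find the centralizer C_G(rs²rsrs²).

⟨rs²rsrs²⟩ ⊆ C_G(rs²rsrs²) since powers of rs²rsrs² commute with rs²rsrs²; so |C_G(rs²rsrs²)| ≥ |⟨rs²rsrs²⟩| = 3.
By orbit–stabilizer, |C_G(rs²rsrs²)| = |G| / |conj. class of rs²rsrs²| = 60 / 20 = 3.
The 3 elements commuting with rs²rsrs² are {e, srs²rsr, rs²rsrs²}.

Answer: {e, srs²rsr, rs²rsrs²}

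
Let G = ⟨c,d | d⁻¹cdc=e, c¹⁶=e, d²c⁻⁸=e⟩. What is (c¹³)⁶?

Compute successive powers of (c¹³), reducing at each step:
  (c¹³)²: (c¹³) · c¹³ = c¹⁰
  (c¹³)³: (c¹⁰) · c¹³ = c⁷
  (c¹³)⁴: (c⁷) · c¹³ = c⁴
  (c¹³)⁵: (c⁴) · c¹³ = c
  (c¹³)⁶: c · c¹³ = c¹⁴

Answer: c¹⁴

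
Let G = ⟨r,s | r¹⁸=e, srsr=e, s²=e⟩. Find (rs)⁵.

Compute successive powers of (rs), reducing at each step:
  (rs)²: (rs) · r = s;   s · s = e
  (rs)³: e · r = r;   r · s = rs
  (rs)⁴: (rs) · r = s;   s · s = e
  (rs)⁵: e · r = r;   r · s = rs

Answer: rs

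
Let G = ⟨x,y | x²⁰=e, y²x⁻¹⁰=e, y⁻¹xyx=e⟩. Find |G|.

Enumerate words in the generators, reducing via the relations: the distinct elements are
  {e, x, y, xy, x², x³, x⁴, x⁵, x⁶, x⁷, x⁸, x⁹, x²y, x³y, x¹², x¹³, x¹¹, x¹⁰, x¹⁴, x¹⁵, x¹⁶, x¹⁷, x¹⁸, x¹⁹, x⁴y, x⁵y, x⁶y, x⁷y, x⁸y, x⁹y, y⁻¹, xy⁻¹, x²y⁻¹, x³y⁻¹, x⁴y⁻¹, x⁵y⁻¹, x⁶y⁻¹, x⁷y⁻¹, x⁸y⁻¹, x⁹y⁻¹}.
No further products give new elements, so |G| = 40.

Answer: 40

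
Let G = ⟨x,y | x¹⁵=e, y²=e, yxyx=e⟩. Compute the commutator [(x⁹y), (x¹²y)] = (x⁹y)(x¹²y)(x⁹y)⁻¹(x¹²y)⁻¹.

[(x⁹y), (x¹²y)] = (x⁹y)·(x¹²y)·(x⁹y)⁻¹·(x¹²y)⁻¹.
  (x⁹y) · (x¹²y) = x¹²
  (x¹²) · (x⁹y) = x⁶y
  (x⁶y) · (x¹²y) = x⁹

Answer: x⁹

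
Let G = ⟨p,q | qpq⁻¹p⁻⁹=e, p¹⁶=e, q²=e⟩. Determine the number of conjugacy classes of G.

The conjugacy classes (representative and size) are:
  [e] (size 1), [p⁹] (size 2), [p²] (size 1), [p³] (size 2), [p⁴] (size 1), [p¹³] (size 2), [p⁶] (size 1), [p¹⁵] (size 2), [p⁸] (size 1), [p¹⁰] (size 1), [p¹²] (size 1), [p¹⁴] (size 1), [q] (size 2), [pq] (size 2), [p²q] (size 2), [p¹¹q] (size 2), [p⁴q] (size 2), [p¹³q] (size 2), [p¹⁴q] (size 2), [p¹⁵q] (size 2).
Class equation: 1 + 2 + 1 + 2 + 1 + 2 + 1 + 2 + 1 + 1 + 1 + 1 + 2 + 2 + 2 + 2 + 2 + 2 + 2 + 2 = 32 = |G|. So G has 20 conjugacy classes.

Answer: 20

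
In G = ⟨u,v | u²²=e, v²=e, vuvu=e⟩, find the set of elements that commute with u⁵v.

⟨u⁵v⟩ ⊆ C_G(u⁵v) since powers of u⁵v commute with u⁵v; so |C_G(u⁵v)| ≥ |⟨u⁵v⟩| = 2.
By orbit–stabilizer, |C_G(u⁵v)| = |G| / |conj. class of u⁵v| = 44 / 11 = 4.
The 4 elements commuting with u⁵v are {e, u¹¹, u⁵v, u¹⁶v}.

Answer: {e, u¹¹, u⁵v, u¹⁶v}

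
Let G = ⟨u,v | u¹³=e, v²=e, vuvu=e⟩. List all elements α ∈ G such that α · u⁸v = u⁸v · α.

⟨u⁸v⟩ ⊆ C_G(u⁸v) since powers of u⁸v commute with u⁸v; so |C_G(u⁸v)| ≥ |⟨u⁸v⟩| = 2.
By orbit–stabilizer, |C_G(u⁸v)| = |G| / |conj. class of u⁸v| = 26 / 13 = 2.
The 2 elements commuting with u⁸v are {e, u⁸v}.

Answer: {e, u⁸v}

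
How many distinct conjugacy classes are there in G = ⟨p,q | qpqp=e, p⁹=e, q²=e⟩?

The conjugacy classes (representative and size) are:
  [e] (size 1), [p⁸] (size 2), [p⁷] (size 2), [p⁶] (size 2), [p⁵] (size 2), [p⁴q] (size 9).
Class equation: 1 + 2 + 2 + 2 + 2 + 9 = 18 = |G|. So G has 6 conjugacy classes.

Answer: 6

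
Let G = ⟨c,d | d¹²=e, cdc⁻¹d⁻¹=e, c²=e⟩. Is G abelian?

Each pair of generators commutes: c·d = cd = d·c. Since the generators pairwise commute, every element of G commutes with every other, so G is abelian.

Answer: Yes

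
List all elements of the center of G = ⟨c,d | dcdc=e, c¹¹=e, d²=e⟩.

An element z ∈ Z(G) iff z commutes with every generator.
For example e is central: e·c = c = c·e; e·d = d = d·e.
Whereas c ∉ Z(G) since c·d = cd ≠ c¹⁰d = d·c.
Checking each of the 22 elements this way gives Z(G) = {e}, of order 1.

Answer: {e}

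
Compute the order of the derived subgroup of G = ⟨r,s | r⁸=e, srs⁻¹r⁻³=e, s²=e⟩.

G' = [G, G] is generated by all commutators. The generator-pair commutators are: [r, s] = r⁶.
The subgroup they normally generate is {e, r², r⁴, r⁶}, of order 4.
Check: |G/G'| = 16/4 = 4 is the order of the abelianisation.

Answer: 4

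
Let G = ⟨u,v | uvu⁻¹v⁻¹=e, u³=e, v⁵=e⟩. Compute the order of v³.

Compute successive powers until reaching e:
  (v³)¹ = v³, (v³)² = v, (v³)³ = v⁴, (v³)⁴ = v², (v³)⁵ = e.
The smallest positive k with (v³)ᵏ = e is 5.

Answer: 5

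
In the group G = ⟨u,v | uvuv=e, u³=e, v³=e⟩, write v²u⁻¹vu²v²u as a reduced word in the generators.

Multiply left to right, reducing at each step:
  (v²) · u⁻¹ = uv
  (uv) · v = uv²
  (uv²) · u² = u²v
  (u²v) · v² = u²
  (u²) · u = e

Answer: e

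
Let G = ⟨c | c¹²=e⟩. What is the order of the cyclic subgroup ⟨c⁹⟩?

|⟨c⁹⟩| equals the order of c⁹. Compute successive powers until reaching e:
  (c⁹)¹ = c⁹, (c⁹)² = c⁶, (c⁹)³ = c³, (c⁹)⁴ = e.
The smallest positive k with (c⁹)ᵏ = e is 4, so |⟨c⁹⟩| = 4.

Answer: 4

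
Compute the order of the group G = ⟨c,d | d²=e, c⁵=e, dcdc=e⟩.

Enumerate words in the generators, reducing via the relations: the distinct elements are
  {c, d, e, cd, c², c³, c⁴, c²d, c³d, c⁴d}.
No further products give new elements, so |G| = 10.

Answer: 10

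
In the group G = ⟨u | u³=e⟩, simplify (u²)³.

Compute successive powers of (u²), reducing at each step:
  (u²)²: (u²) · u² = u
  (u²)³: u · u² = e

Answer: e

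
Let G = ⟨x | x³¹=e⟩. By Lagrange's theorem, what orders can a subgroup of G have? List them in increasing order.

|G| = 31 = 31. By Lagrange's theorem the order of any subgroup divides 31; the divisors of 31 are 1, 31.

Answer: 1, 31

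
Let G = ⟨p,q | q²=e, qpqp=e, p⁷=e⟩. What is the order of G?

Enumerate words in the generators, reducing via the relations: the distinct elements are
  {e, p, q, pq, p², p³, p⁴, p⁵, p⁶, p²q, p³q, p⁴q, p⁵q, p⁶q}.
No further products give new elements, so |G| = 14.

Answer: 14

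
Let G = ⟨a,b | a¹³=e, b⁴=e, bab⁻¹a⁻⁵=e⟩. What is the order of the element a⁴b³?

Compute successive powers until reaching e:
  (a⁴b³)¹ = a⁴b³, (a⁴b³)² = a¹⁰b², (a⁴b³)³ = a⁶b, (a⁴b³)⁴ = e.
The smallest positive k with (a⁴b³)ᵏ = e is 4.

Answer: 4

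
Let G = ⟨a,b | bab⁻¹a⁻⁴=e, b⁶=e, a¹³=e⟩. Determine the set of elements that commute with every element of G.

An element z ∈ Z(G) iff z commutes with every generator.
For example e is central: e·a = a = a·e; e·b = b = b·e.
Whereas a ∉ Z(G) since a·b = ab ≠ a⁴b = b·a.
Checking each of the 78 elements this way gives Z(G) = {e}, of order 1.

Answer: {e}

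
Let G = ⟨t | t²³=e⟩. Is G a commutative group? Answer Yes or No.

G has a single generator, so G is cyclic and hence abelian.

Answer: Yes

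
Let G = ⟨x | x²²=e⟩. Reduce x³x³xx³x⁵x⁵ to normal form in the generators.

Multiply left to right, reducing at each step:
  (x³) · x³ = x⁶
  (x⁶) · x = x⁷
  (x⁷) · x³ = x¹⁰
  (x¹⁰) · x⁵ = x¹⁵
  (x¹⁵) · x⁵ = x²⁰

Answer: x²⁰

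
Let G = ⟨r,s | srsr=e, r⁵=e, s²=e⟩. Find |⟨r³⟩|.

|⟨r³⟩| equals the order of r³. Compute successive powers until reaching e:
  (r³)¹ = r³, (r³)² = r, (r³)³ = r⁴, (r³)⁴ = r², (r³)⁵ = e.
The smallest positive k with (r³)ᵏ = e is 5, so |⟨r³⟩| = 5.

Answer: 5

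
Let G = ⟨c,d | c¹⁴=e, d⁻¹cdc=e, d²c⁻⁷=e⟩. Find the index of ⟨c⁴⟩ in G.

First find ord(c⁴) by computing successive powers:
  (c⁴)¹ = c⁴, (c⁴)² = c⁸, (c⁴)³ = c¹², (c⁴)⁴ = c², (c⁴)⁵ = c⁶, (c⁴)⁶ = c¹⁰, (c⁴)⁷ = e.
So |⟨c⁴⟩| = ord(c⁴) = 7. With |G| = 28, by Lagrange [G : ⟨c⁴⟩] = 28/7 = 4.

Answer: 4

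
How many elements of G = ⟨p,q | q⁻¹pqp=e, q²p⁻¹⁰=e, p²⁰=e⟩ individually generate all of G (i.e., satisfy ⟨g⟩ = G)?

⟨g⟩ = G would require ord(g) = |G| = 40, but the maximum element order in G is 20 < 40. So G is not cyclic and no single element generates it: the count is 0.

Answer: 0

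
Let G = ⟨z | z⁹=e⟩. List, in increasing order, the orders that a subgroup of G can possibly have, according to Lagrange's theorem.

|G| = 9 = 3². By Lagrange's theorem the order of any subgroup divides 9; the divisors of 9 are 1, 3, 9.

Answer: 1, 3, 9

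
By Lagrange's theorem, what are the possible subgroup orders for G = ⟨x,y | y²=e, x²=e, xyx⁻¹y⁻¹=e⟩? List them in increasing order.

|G| = 4 = 2². By Lagrange's theorem the order of any subgroup divides 4; the divisors of 4 are 1, 2, 4.

Answer: 1, 2, 4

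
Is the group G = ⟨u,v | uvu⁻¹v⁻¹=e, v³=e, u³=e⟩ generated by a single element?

|G| = 9, but the maximum element order in G is 3 < 9. No single element generates all of G, so G is not cyclic.

Answer: No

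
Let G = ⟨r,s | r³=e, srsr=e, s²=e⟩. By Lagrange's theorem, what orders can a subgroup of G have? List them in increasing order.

|G| = 6 = 2 · 3. By Lagrange's theorem the order of any subgroup divides 6; the divisors of 6 are 1, 2, 3, 6.

Answer: 1, 2, 3, 6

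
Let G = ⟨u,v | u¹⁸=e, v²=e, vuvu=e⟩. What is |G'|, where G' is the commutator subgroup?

G' = [G, G] is generated by all commutators. The generator-pair commutators are: [u, v] = u².
The subgroup they normally generate is {e, u², u⁴, u⁶, u⁸, u¹⁰, u¹², u¹⁴, u¹⁶}, of order 9.
Check: |G/G'| = 36/9 = 4 is the order of the abelianisation.

Answer: 9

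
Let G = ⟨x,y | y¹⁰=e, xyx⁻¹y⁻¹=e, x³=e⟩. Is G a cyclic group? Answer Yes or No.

|G| = 30. The element xy has order 30 (its powers give 30 distinct elements), so ⟨xy⟩ = G and G is cyclic.

Answer: Yes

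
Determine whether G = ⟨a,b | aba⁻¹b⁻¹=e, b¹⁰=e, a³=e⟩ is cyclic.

|G| = 30. The element ab has order 30 (its powers give 30 distinct elements), so ⟨ab⟩ = G and G is cyclic.

Answer: Yes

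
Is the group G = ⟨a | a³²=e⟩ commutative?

G has a single generator, so G is cyclic and hence abelian.

Answer: Yes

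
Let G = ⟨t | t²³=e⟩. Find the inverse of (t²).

The order of (t²) is 23 (smallest k with (t²)ᵏ = e), so (t²)⁻¹ = (t²)²² = t²¹.
Check: (t²) · (t²¹) → (t²) · t²¹ = e, giving e as required.

Answer: t²¹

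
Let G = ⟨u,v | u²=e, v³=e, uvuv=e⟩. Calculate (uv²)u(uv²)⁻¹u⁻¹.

[(uv²), u] = (uv²)·u·(uv²)⁻¹·u⁻¹.
  (uv²) · u = v
  v · (uv²) = uv
  (uv) · u = v²

Answer: v²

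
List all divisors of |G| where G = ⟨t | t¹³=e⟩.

|G| = 13 = 13. By Lagrange's theorem the order of any subgroup divides 13; the divisors of 13 are 1, 13.

Answer: 1, 13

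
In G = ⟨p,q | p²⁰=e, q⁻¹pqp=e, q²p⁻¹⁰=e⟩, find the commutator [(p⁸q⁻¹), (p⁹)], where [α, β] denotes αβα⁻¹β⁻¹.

[(p⁸q⁻¹), (p⁹)] = (p⁸q⁻¹)·(p⁹)·(p⁸q⁻¹)⁻¹·(p⁹)⁻¹.
  (p⁸q⁻¹) · (p⁹) = p⁹q
  (p⁹q) · (p⁸q) = p¹¹
  (p¹¹) · (p¹¹) = p²

Answer: p²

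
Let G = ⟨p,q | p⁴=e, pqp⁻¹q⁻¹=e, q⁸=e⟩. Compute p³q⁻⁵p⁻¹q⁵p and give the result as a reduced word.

Multiply left to right, reducing at each step:
  (p³) · q⁻⁵ = p³q³
  (p³q³) · p⁻¹ = p²q³
  (p²q³) · q⁵ = p²
  (p²) · p = p³

Answer: p³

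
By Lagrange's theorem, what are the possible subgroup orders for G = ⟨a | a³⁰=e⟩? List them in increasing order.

|G| = 30 = 2 · 3 · 5. By Lagrange's theorem the order of any subgroup divides 30; the divisors of 30 are 1, 2, 3, 5, 6, 10, 15, 30.

Answer: 1, 2, 3, 5, 6, 10, 15, 30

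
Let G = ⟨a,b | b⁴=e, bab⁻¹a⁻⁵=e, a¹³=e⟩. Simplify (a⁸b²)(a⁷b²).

Compute (a⁸b²) · (a⁷b²) by multiplying left to right and reducing via the relations at each step:
  (a⁸b²) · a⁷ = ab²
  (ab²) · b² = a

Answer: a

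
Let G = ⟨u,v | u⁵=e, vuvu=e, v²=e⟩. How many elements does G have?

Enumerate words in the generators, reducing via the relations: the distinct elements are
  {e, u, v, uv, u², u³, u⁴, u²v, u³v, u⁴v}.
No further products give new elements, so |G| = 10.

Answer: 10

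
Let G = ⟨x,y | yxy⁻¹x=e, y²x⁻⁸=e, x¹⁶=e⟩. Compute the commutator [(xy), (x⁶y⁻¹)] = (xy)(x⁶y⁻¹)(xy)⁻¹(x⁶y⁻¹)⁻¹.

[(xy), (x⁶y⁻¹)] = (xy)·(x⁶y⁻¹)·(xy)⁻¹·(x⁶y⁻¹)⁻¹.
  (xy) · (x⁶y⁻¹) = x¹¹
  (x¹¹) · (xy⁻¹) = x⁴y
  (x⁴y) · (x⁶y) = x⁶

Answer: x⁶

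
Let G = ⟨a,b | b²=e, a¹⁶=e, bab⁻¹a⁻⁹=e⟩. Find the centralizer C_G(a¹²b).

⟨a¹²b⟩ ⊆ C_G(a¹²b) since powers of a¹²b commute with a¹²b; so |C_G(a¹²b)| ≥ |⟨a¹²b⟩| = 4.
By orbit–stabilizer, |C_G(a¹²b)| = |G| / |conj. class of a¹²b| = 32 / 2 = 16.
The 16 elements commuting with a¹²b are {e, a², a⁴, a⁶, a⁸, a¹⁰, a¹², a¹⁴, b, a¹⁰b, a²b, a¹²b, a⁴b, a¹⁴b, a⁶b, a⁸b}.

Answer: {e, a², a⁴, a⁶, a⁸, a¹⁰, a¹², a¹⁴, b, a¹⁰b, a²b, a¹²b, a⁴b, a¹⁴b, a⁶b, a⁸b}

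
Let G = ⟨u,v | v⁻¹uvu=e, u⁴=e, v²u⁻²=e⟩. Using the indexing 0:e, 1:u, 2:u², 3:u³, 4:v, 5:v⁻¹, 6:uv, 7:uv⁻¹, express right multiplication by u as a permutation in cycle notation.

(0 1 2 3)(4 7 5 6)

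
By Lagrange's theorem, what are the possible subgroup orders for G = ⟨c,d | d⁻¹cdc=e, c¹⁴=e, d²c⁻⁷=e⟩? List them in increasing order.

|G| = 28 = 2² · 7. By Lagrange's theorem the order of any subgroup divides 28; the divisors of 28 are 1, 2, 4, 7, 14, 28.

Answer: 1, 2, 4, 7, 14, 28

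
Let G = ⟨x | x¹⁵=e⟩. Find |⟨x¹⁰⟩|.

|⟨x¹⁰⟩| equals the order of x¹⁰. Compute successive powers until reaching e:
  (x¹⁰)¹ = x¹⁰, (x¹⁰)² = x⁵, (x¹⁰)³ = e.
The smallest positive k with (x¹⁰)ᵏ = e is 3, so |⟨x¹⁰⟩| = 3.

Answer: 3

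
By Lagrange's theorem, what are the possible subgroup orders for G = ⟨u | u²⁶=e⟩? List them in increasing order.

|G| = 26 = 2 · 13. By Lagrange's theorem the order of any subgroup divides 26; the divisors of 26 are 1, 2, 13, 26.

Answer: 1, 2, 13, 26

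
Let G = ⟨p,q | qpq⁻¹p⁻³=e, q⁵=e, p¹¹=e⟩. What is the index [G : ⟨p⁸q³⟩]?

First find ord(p⁸q³) by computing successive powers:
  (p⁸q³)¹ = p⁸q³, (p⁸q³)² = p⁴q, (p⁸q³)³ = p⁶q⁴, (p⁸q³)⁴ = p⁵q², (p⁸q³)⁵ = e.
So |⟨p⁸q³⟩| = ord(p⁸q³) = 5. With |G| = 55, by Lagrange [G : ⟨p⁸q³⟩] = 55/5 = 11.

Answer: 11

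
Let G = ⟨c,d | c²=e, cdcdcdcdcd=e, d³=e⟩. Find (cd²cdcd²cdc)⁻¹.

The order of (cd²cdcd²cdc) is 2 (smallest k with (cd²cdcd²cdc)ᵏ = e), so (cd²cdcd²cdc)⁻¹ = (cd²cdcd²cdc)¹ = cd²cdcd²cdc.
Check: (cd²cdcd²cdc) · (cd²cdcd²cdc) → (cd²cdcd²cdc) · c = cd²cdcd²cd;   (cd²cdcd²cd) · d² = cd²cdcd²c;   (cd²cdcd²c) · c = cd²cdcd²;   (cd²cdcd²) · d = cd²cdc;   (cd²cdc) · c = cd²cd;   (cd²cd) · d² = cd²c;   (cd²c) · c = cd²;   (cd²) · d = c;   c · c = e, giving e as required.

Answer: cd²cdcd²cdc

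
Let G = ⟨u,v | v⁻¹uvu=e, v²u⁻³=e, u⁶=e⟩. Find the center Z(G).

An element z ∈ Z(G) iff z commutes with every generator.
For example u³ is central: (u³)·u = u⁴ = u·(u³); (u³)·v = v⁻¹ = v·(u³).
Whereas u ∉ Z(G) since u·v = uv ≠ u²v⁻¹ = v·u.
Checking each of the 12 elements this way gives Z(G) = {e, u³}, of order 2.

Answer: {e, u³}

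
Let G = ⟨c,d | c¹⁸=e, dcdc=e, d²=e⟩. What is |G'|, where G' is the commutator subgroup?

G' = [G, G] is generated by all commutators. The generator-pair commutators are: [c, d] = c².
The subgroup they normally generate is {e, c², c⁴, c⁶, c⁸, c¹⁰, c¹², c¹⁴, c¹⁶}, of order 9.
Check: |G/G'| = 36/9 = 4 is the order of the abelianisation.

Answer: 9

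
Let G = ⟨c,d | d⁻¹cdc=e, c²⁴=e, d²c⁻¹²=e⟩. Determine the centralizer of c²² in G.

⟨c²²⟩ ⊆ C_G(c²²) since powers of c²² commute with c²²; so |C_G(c²²)| ≥ |⟨c²²⟩| = 12.
By orbit–stabilizer, |C_G(c²²)| = |G| / |conj. class of c²²| = 48 / 2 = 24.
The 24 elements commuting with c²² are {e, c, c², c³, c⁴, c⁵, c⁶, c⁷, c⁸, c⁹, c¹⁰, c¹¹, c¹², c¹³, c¹⁴, c¹⁵, c¹⁶, c¹⁷, c¹⁸, c¹⁹, c²⁰, c²¹, c²², c²³}.

Answer: {e, c, c², c³, c⁴, c⁵, c⁶, c⁷, c⁸, c⁹, c¹⁰, c¹¹, c¹², c¹³, c¹⁴, c¹⁵, c¹⁶, c¹⁷, c¹⁸, c¹⁹, c²⁰, c²¹, c²², c²³}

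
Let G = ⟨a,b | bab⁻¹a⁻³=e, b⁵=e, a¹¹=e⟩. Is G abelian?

a·b = ab but b·a = a³b, so a·b ≠ b·a and G is not abelian.

Answer: No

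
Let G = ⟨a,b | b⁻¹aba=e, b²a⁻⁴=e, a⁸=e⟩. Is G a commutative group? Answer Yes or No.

a·b = ab but b·a = a³b⁻¹, so a·b ≠ b·a and G is not abelian.

Answer: No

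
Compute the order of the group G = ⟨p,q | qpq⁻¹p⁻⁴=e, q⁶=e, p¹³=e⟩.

Enumerate words in the generators, reducing via the relations: the distinct elements are
  {e, p, q, pq, p², p³, p⁴, p⁵, p⁶, p⁷, p⁸, p⁹, q², q³, q⁴, q⁵, pq², pq³, pq⁴, pq⁵, p²q, p³q, p¹², p¹¹, p¹⁰, p⁴q, p⁵q, p⁶q, p⁷q, p⁸q, p⁹q, p²q², p²q³, p²q⁴, p²q⁵, p³q², p³q³, p³q⁴, p³q⁵, p¹²q, p¹¹q, p¹⁰q, p⁴q², p⁴q³, p⁴q⁴, p⁴q⁵, p⁵q², p⁵q³, p⁵q⁴, p⁵q⁵, p⁶q², p⁶q³, p⁶q⁴, p⁶q⁵, p⁷q², p⁷q³, p⁷q⁴, p⁷q⁵, p⁸q², p⁸q³, p⁸q⁴, p⁸q⁵, p⁹q², p⁹q³, p⁹q⁴, p⁹q⁵, p¹²q², p¹²q³, p¹²q⁴, p¹²q⁵, p¹¹q², p¹¹q³, p¹¹q⁴, p¹¹q⁵, p¹⁰q², p¹⁰q³, p¹⁰q⁴, p¹⁰q⁵}.
No further products give new elements, so |G| = 78.

Answer: 78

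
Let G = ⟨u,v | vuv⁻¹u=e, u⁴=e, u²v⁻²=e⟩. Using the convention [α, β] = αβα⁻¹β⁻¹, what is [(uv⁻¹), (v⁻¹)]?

[(uv⁻¹), (v⁻¹)] = (uv⁻¹)·(v⁻¹)·(uv⁻¹)⁻¹·(v⁻¹)⁻¹.
  (uv⁻¹) · (v⁻¹) = u³
  (u³) · (uv) = v
  v · v = u²

Answer: u²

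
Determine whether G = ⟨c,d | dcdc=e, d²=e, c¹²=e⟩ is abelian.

c·d = cd but d·c = c¹¹d, so c·d ≠ d·c and G is not abelian.

Answer: No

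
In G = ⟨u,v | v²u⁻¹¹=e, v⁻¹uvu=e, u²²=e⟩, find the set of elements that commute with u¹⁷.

⟨u¹⁷⟩ ⊆ C_G(u¹⁷) since powers of u¹⁷ commute with u¹⁷; so |C_G(u¹⁷)| ≥ |⟨u¹⁷⟩| = 22.
By orbit–stabilizer, |C_G(u¹⁷)| = |G| / |conj. class of u¹⁷| = 44 / 2 = 22.
The 22 elements commuting with u¹⁷ are {e, u, u², u³, u⁴, u⁵, u⁶, u⁷, u⁸, u⁹, u¹⁰, u¹¹, u¹², u¹³, u¹⁴, u¹⁵, u¹⁶, u¹⁷, u¹⁸, u¹⁹, u²⁰, u²¹}.

Answer: {e, u, u², u³, u⁴, u⁵, u⁶, u⁷, u⁸, u⁹, u¹⁰, u¹¹, u¹², u¹³, u¹⁴, u¹⁵, u¹⁶, u¹⁷, u¹⁸, u¹⁹, u²⁰, u²¹}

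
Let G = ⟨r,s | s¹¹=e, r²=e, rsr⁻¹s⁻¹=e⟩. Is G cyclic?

|G| = 22. The element rs has order 22 (its powers give 22 distinct elements), so ⟨rs⟩ = G and G is cyclic.

Answer: Yes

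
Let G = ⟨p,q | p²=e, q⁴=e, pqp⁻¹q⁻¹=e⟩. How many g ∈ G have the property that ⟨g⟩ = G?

⟨g⟩ = G would require ord(g) = |G| = 8, but the maximum element order in G is 4 < 8. So G is not cyclic and no single element generates it: the count is 0.

Answer: 0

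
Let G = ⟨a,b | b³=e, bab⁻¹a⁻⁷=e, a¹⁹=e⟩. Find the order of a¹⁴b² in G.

Compute successive powers until reaching e:
  (a¹⁴b²)¹ = a¹⁴b², (a¹⁴b²)² = a¹⁶b, (a¹⁴b²)³ = e.
The smallest positive k with (a¹⁴b²)ᵏ = e is 3.

Answer: 3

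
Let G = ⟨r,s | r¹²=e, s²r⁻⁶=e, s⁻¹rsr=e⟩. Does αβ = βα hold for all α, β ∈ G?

r·s = rs but s·r = r⁵s⁻¹, so r·s ≠ s·r and G is not abelian.

Answer: No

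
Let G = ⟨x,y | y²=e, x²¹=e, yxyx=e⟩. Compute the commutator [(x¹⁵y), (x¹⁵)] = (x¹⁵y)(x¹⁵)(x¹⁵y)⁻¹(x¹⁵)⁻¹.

[(x¹⁵y), (x¹⁵)] = (x¹⁵y)·(x¹⁵)·(x¹⁵y)⁻¹·(x¹⁵)⁻¹.
  (x¹⁵y) · (x¹⁵) = y
  y · (x¹⁵y) = x⁶
  (x⁶) · (x⁶) = x¹²

Answer: x¹²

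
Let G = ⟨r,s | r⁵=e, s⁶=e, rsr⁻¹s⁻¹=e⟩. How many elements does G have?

Enumerate words in the generators, reducing via the relations: the distinct elements are
  {e, r, s, rs, r², r³, r⁴, s², s³, s⁴, s⁵, rs², rs³, rs⁴, rs⁵, r²s, r³s, r⁴s, r²s², r²s³, r²s⁴, r²s⁵, r³s², r³s³, r³s⁴, r³s⁵, r⁴s², r⁴s³, r⁴s⁴, r⁴s⁵}.
No further products give new elements, so |G| = 30.

Answer: 30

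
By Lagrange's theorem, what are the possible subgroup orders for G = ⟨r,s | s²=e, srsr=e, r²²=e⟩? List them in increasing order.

|G| = 44 = 2² · 11. By Lagrange's theorem the order of any subgroup divides 44; the divisors of 44 are 1, 2, 4, 11, 22, 44.

Answer: 1, 2, 4, 11, 22, 44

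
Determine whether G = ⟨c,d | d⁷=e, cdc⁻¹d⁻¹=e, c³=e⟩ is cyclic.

|G| = 21. The element cd has order 21 (its powers give 21 distinct elements), so ⟨cd⟩ = G and G is cyclic.

Answer: Yes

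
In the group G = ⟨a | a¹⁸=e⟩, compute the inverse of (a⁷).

The order of (a⁷) is 18 (smallest k with (a⁷)ᵏ = e), so (a⁷)⁻¹ = (a⁷)¹⁷ = a¹¹.
Check: (a⁷) · (a¹¹) → (a⁷) · a¹¹ = e, giving e as required.

Answer: a¹¹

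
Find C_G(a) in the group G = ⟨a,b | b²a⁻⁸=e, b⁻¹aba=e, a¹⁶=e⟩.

⟨a⟩ ⊆ C_G(a) since powers of a commute with a; so |C_G(a)| ≥ |⟨a⟩| = 16.
By orbit–stabilizer, |C_G(a)| = |G| / |conj. class of a| = 32 / 2 = 16.
The 16 elements commuting with a are {e, a, a², a³, a⁴, a⁵, a⁶, a⁷, a⁸, a⁹, a¹⁰, a¹¹, a¹², a¹³, a¹⁴, a¹⁵}.

Answer: {e, a, a², a³, a⁴, a⁵, a⁶, a⁷, a⁸, a⁹, a¹⁰, a¹¹, a¹², a¹³, a¹⁴, a¹⁵}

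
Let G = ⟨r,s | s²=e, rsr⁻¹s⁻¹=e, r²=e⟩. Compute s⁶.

Compute successive powers of s, reducing at each step:
  s²: s · s = e
  s³: e · s = s
  s⁴: s · s = e
  s⁵: e · s = s
  s⁶: s · s = e

Answer: e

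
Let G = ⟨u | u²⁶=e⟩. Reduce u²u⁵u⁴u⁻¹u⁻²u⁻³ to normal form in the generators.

Multiply left to right, reducing at each step:
  (u²) · u⁵ = u⁷
  (u⁷) · u⁴ = u¹¹
  (u¹¹) · u⁻¹ = u¹⁰
  (u¹⁰) · u⁻² = u⁸
  (u⁸) · u⁻³ = u⁵

Answer: u⁵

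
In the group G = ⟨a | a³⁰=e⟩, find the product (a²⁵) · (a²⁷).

Compute (a²⁵) · (a²⁷) by multiplying left to right and reducing via the relations at each step:
  (a²⁵) · a²⁷ = a²²

Answer: a²²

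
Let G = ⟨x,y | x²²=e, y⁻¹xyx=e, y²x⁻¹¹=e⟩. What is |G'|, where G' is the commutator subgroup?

G' = [G, G] is generated by all commutators. The generator-pair commutators are: [x, y] = x².
The subgroup they normally generate is {e, x², x⁴, x⁶, x⁸, x¹⁰, x¹², x¹⁴, x¹⁶, x¹⁸, x²⁰}, of order 11.
Check: |G/G'| = 44/11 = 4 is the order of the abelianisation.

Answer: 11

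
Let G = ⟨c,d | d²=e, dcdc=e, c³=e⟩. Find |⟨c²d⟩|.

|⟨c²d⟩| equals the order of c²d. Compute successive powers until reaching e:
  (c²d)¹ = c²d, (c²d)² = e.
The smallest positive k with (c²d)ᵏ = e is 2, so |⟨c²d⟩| = 2.

Answer: 2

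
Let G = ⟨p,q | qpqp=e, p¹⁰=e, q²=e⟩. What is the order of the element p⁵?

Compute successive powers until reaching e:
  (p⁵)¹ = p⁵, (p⁵)² = e.
The smallest positive k with (p⁵)ᵏ = e is 2.

Answer: 2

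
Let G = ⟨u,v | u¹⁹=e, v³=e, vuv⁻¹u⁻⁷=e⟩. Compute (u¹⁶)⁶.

Compute successive powers of (u¹⁶), reducing at each step:
  (u¹⁶)²: (u¹⁶) · u¹⁶ = u¹³
  (u¹⁶)³: (u¹³) · u¹⁶ = u¹⁰
  (u¹⁶)⁴: (u¹⁰) · u¹⁶ = u⁷
  (u¹⁶)⁵: (u⁷) · u¹⁶ = u⁴
  (u¹⁶)⁶: (u⁴) · u¹⁶ = u

Answer: u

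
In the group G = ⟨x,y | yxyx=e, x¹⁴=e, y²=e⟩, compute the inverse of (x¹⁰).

The order of (x¹⁰) is 7 (smallest k with (x¹⁰)ᵏ = e), so (x¹⁰)⁻¹ = (x¹⁰)⁶ = x⁴.
Check: (x¹⁰) · (x⁴) → (x¹⁰) · x⁴ = e, giving e as required.

Answer: x⁴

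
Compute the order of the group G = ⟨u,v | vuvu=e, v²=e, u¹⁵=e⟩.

Enumerate words in the generators, reducing via the relations: the distinct elements are
  {e, u, v, uv, u², u³, u⁴, u⁵, u⁶, u⁷, u⁸, u⁹, u²v, u³v, u¹², u¹³, u¹¹, u¹⁰, u¹⁴, u⁴v, u⁵v, u⁶v, u⁷v, u⁸v, u⁹v, u¹²v, u¹³v, u¹¹v, u¹⁰v, u¹⁴v}.
No further products give new elements, so |G| = 30.

Answer: 30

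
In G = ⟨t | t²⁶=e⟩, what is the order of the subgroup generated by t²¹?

|⟨t²¹⟩| equals the order of t²¹. Compute successive powers until reaching e:
  (t²¹)¹ = t²¹, (t²¹)² = t¹⁶, (t²¹)³ = t¹¹, (t²¹)⁴ = t⁶, (t²¹)⁵ = t, (t²¹)⁶ = t²², (t²¹)⁷ = t¹⁷, (t²¹)⁸ = t¹², (t²¹)⁹ = t⁷, (t²¹)¹⁰ = t², (t²¹)¹¹ = t²³, (t²¹)¹² = t¹⁸, (t²¹)¹³ = t¹³, (t²¹)¹⁴ = t⁸, (t²¹)¹⁵ = t³, (t²¹)¹⁶ = t²⁴, (t²¹)¹⁷ = t¹⁹, (t²¹)¹⁸ = t¹⁴, (t²¹)¹⁹ = t⁹, (t²¹)²⁰ = t⁴, (t²¹)²¹ = t²⁵, (t²¹)²² = t²⁰, (t²¹)²³ = t¹⁵, (t²¹)²⁴ = t¹⁰, (t²¹)²⁵ = t⁵, (t²¹)²⁶ = e.
The smallest positive k with (t²¹)ᵏ = e is 26, so |⟨t²¹⟩| = 26.

Answer: 26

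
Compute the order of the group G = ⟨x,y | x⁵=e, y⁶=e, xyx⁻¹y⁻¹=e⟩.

Enumerate words in the generators, reducing via the relations: the distinct elements are
  {e, x, y, xy, x², x³, x⁴, y², y³, y⁴, y⁵, xy², xy³, xy⁴, xy⁵, x²y, x³y, x⁴y, x²y², x²y³, x²y⁴, x²y⁵, x³y², x³y³, x³y⁴, x³y⁵, x⁴y², x⁴y³, x⁴y⁴, x⁴y⁵}.
No further products give new elements, so |G| = 30.

Answer: 30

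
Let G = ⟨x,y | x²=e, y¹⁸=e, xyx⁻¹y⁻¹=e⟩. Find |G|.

Enumerate words in the generators, reducing via the relations: the distinct elements are
  {e, x, y, xy, y², y³, y⁴, y⁵, y⁶, y⁷, y⁸, y⁹, xy², xy³, xy⁴, xy⁵, xy⁶, xy⁷, xy⁸, xy⁹, y¹², y¹³, y¹¹, y¹⁰, y¹⁴, y¹⁵, y¹⁶, y¹⁷, xy¹², xy¹³, xy¹¹, xy¹⁰, xy¹⁴, xy¹⁵, xy¹⁶, xy¹⁷}.
No further products give new elements, so |G| = 36.

Answer: 36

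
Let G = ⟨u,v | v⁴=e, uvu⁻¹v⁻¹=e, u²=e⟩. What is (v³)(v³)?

Compute (v³) · (v³) by multiplying left to right and reducing via the relations at each step:
  (v³) · v³ = v²

Answer: v²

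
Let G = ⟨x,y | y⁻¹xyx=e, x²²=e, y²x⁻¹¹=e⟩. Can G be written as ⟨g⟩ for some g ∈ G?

Every cyclic group is abelian. But x·y = xy while y·x = x¹⁰y⁻¹, so x·y ≠ y·x and G is not abelian. Hence G is not cyclic.

Answer: No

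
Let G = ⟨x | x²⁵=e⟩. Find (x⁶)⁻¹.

The order of (x⁶) is 25 (smallest k with (x⁶)ᵏ = e), so (x⁶)⁻¹ = (x⁶)²⁴ = x¹⁹.
Check: (x⁶) · (x¹⁹) → (x⁶) · x¹⁹ = e, giving e as required.

Answer: x¹⁹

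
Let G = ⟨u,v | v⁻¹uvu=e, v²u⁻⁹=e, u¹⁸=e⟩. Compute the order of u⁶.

Compute successive powers until reaching e:
  (u⁶)¹ = u⁶, (u⁶)² = u¹², (u⁶)³ = e.
The smallest positive k with (u⁶)ᵏ = e is 3.

Answer: 3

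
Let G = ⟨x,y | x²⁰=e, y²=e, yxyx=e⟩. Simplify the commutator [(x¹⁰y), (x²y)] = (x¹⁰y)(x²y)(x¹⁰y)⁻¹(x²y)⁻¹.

[(x¹⁰y), (x²y)] = (x¹⁰y)·(x²y)·(x¹⁰y)⁻¹·(x²y)⁻¹.
  (x¹⁰y) · (x²y) = x⁸
  (x⁸) · (x¹⁰y) = x¹⁸y
  (x¹⁸y) · (x²y) = x¹⁶

Answer: x¹⁶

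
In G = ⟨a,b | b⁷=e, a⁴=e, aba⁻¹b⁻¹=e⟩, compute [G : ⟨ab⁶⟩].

First find ord(ab⁶) by computing successive powers:
  (ab⁶)¹ = ab⁶, (ab⁶)² = a²b⁵, (ab⁶)³ = a³b⁴, (ab⁶)⁴ = b³, (ab⁶)⁵ = ab², (ab⁶)⁶ = a²b, (ab⁶)⁷ = a³, (ab⁶)⁸ = b⁶, (ab⁶)⁹ = ab⁵, (ab⁶)¹⁰ = a²b⁴, (ab⁶)¹¹ = a³b³, (ab⁶)¹² = b², (ab⁶)¹³ = ab, (ab⁶)¹⁴ = a², (ab⁶)¹⁵ = a³b⁶, (ab⁶)¹⁶ = b⁵, (ab⁶)¹⁷ = ab⁴, (ab⁶)¹⁸ = a²b³, (ab⁶)¹⁹ = a³b², (ab⁶)²⁰ = b, (ab⁶)²¹ = a, (ab⁶)²² = a²b⁶, (ab⁶)²³ = a³b⁵, (ab⁶)²⁴ = b⁴, (ab⁶)²⁵ = ab³, (ab⁶)²⁶ = a²b², (ab⁶)²⁷ = a³b, (ab⁶)²⁸ = e.
So |⟨ab⁶⟩| = ord(ab⁶) = 28. With |G| = 28, by Lagrange [G : ⟨ab⁶⟩] = 28/28 = 1.

Answer: 1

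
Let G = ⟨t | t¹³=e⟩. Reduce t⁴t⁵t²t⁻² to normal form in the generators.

Multiply left to right, reducing at each step:
  (t⁴) · t⁵ = t⁹
  (t⁹) · t² = t¹¹
  (t¹¹) · t⁻² = t⁹

Answer: t⁹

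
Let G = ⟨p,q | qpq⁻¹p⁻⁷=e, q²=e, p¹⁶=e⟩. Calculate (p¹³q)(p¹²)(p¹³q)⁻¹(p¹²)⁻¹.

[(p¹³q), (p¹²)] = (p¹³q)·(p¹²)·(p¹³q)⁻¹·(p¹²)⁻¹.
  (p¹³q) · (p¹²) = pq
  (pq) · (p⁵q) = p⁴
  (p⁴) · (p⁴) = p⁸

Answer: p⁸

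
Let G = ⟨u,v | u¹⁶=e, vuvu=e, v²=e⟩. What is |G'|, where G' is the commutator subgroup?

G' = [G, G] is generated by all commutators. The generator-pair commutators are: [u, v] = u².
The subgroup they normally generate is {e, u², u⁴, u⁶, u⁸, u¹⁰, u¹², u¹⁴}, of order 8.
Check: |G/G'| = 32/8 = 4 is the order of the abelianisation.

Answer: 8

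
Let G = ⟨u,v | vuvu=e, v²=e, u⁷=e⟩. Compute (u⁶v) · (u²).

Compute (u⁶v) · (u²) by multiplying left to right and reducing via the relations at each step:
  (u⁶v) · u² = u⁴v

Answer: u⁴v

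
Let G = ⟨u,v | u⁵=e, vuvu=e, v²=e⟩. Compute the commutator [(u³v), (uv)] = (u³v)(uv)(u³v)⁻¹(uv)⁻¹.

[(u³v), (uv)] = (u³v)·(uv)·(u³v)⁻¹·(uv)⁻¹.
  (u³v) · (uv) = u²
  (u²) · (u³v) = v
  v · (uv) = u⁴

Answer: u⁴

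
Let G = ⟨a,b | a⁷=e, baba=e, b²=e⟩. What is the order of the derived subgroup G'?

G' = [G, G] is generated by all commutators. The generator-pair commutators are: [a, b] = a².
The subgroup they normally generate is {e, a, a², a³, a⁴, a⁵, a⁶}, of order 7.
Check: |G/G'| = 14/7 = 2 is the order of the abelianisation.

Answer: 7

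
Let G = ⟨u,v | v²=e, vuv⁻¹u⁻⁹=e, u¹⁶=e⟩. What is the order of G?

Enumerate words in the generators, reducing via the relations: the distinct elements are
  {e, u, v, uv, u², u³, u⁴, u⁵, u⁶, u⁷, u⁸, u⁹, u²v, u³v, u¹², u¹³, u¹¹, u¹⁰, u¹⁴, u¹⁵, u⁴v, u⁵v, u⁶v, u⁷v, u⁸v, u⁹v, u¹²v, u¹³v, u¹¹v, u¹⁰v, u¹⁴v, u¹⁵v}.
No further products give new elements, so |G| = 32.

Answer: 32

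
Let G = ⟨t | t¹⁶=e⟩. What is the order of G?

G is generated by a single element, so G is cyclic. The relator gives t¹⁶ = e and no smaller power is forced to be e, so the 16 powers {e, t, t², t³, t⁴, t⁵, t⁶, t⁷, t⁸, t⁹, t¹², t¹³, t¹¹, t¹⁰, t¹⁴, t¹⁵} are distinct. Hence |G| = 16.

Answer: 16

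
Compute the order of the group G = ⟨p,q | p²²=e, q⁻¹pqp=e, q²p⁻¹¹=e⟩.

Enumerate words in the generators, reducing via the relations: the distinct elements are
  {e, p, q, pq, p², p³, p⁴, p⁵, p⁶, p⁷, p⁸, p⁹, p²q, p²¹, p²⁰, p³q, p¹², p¹³, p¹¹, p¹⁰, p¹⁴, p¹⁵, p¹⁶, p¹⁷, p¹⁸, p¹⁹, p⁴q, p⁵q, p⁶q, p⁷q, p⁸q, p⁹q, q⁻¹, pq⁻¹, p¹⁰q, p²q⁻¹, p³q⁻¹, p⁴q⁻¹, p⁵q⁻¹, p⁶q⁻¹, p⁷q⁻¹, p⁸q⁻¹, p⁹q⁻¹, p¹⁰q⁻¹}.
No further products give new elements, so |G| = 44.

Answer: 44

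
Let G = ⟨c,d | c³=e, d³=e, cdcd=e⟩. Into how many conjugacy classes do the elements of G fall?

The conjugacy classes (representative and size) are:
  [e] (size 1), [dc²] (size 4), [d²c] (size 4), [c²d²] (size 3).
Class equation: 1 + 4 + 4 + 3 = 12 = |G|. So G has 4 conjugacy classes.

Answer: 4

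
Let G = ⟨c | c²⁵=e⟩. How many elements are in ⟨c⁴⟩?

|⟨c⁴⟩| equals the order of c⁴. Compute successive powers until reaching e:
  (c⁴)¹ = c⁴, (c⁴)² = c⁸, (c⁴)³ = c¹², (c⁴)⁴ = c¹⁶, (c⁴)⁵ = c²⁰, (c⁴)⁶ = c²⁴, (c⁴)⁷ = c³, (c⁴)⁸ = c⁷, (c⁴)⁹ = c¹¹, (c⁴)¹⁰ = c¹⁵, (c⁴)¹¹ = c¹⁹, (c⁴)¹² = c²³, (c⁴)¹³ = c², (c⁴)¹⁴ = c⁶, (c⁴)¹⁵ = c¹⁰, (c⁴)¹⁶ = c¹⁴, (c⁴)¹⁷ = c¹⁸, (c⁴)¹⁸ = c²², (c⁴)¹⁹ = c, (c⁴)²⁰ = c⁵, (c⁴)²¹ = c⁹, (c⁴)²² = c¹³, (c⁴)²³ = c¹⁷, (c⁴)²⁴ = c²¹, (c⁴)²⁵ = e.
The smallest positive k with (c⁴)ᵏ = e is 25, so |⟨c⁴⟩| = 25.

Answer: 25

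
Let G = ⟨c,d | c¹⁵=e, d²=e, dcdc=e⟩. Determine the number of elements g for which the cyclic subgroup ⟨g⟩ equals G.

⟨g⟩ = G would require ord(g) = |G| = 30, but the maximum element order in G is 15 < 30. So G is not cyclic and no single element generates it: the count is 0.

Answer: 0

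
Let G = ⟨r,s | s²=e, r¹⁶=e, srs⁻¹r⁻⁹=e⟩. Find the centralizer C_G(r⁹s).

⟨r⁹s⟩ ⊆ C_G(r⁹s) since powers of r⁹s commute with r⁹s; so |C_G(r⁹s)| ≥ |⟨r⁹s⟩| = 16.
By orbit–stabilizer, |C_G(r⁹s)| = |G| / |conj. class of r⁹s| = 32 / 2 = 16.
The 16 elements commuting with r⁹s are {e, r², r⁴, r⁶, r⁸, r¹⁰, r¹², r¹⁴, r⁹s, rs, r¹¹s, r³s, r¹³s, r⁵s, r¹⁵s, r⁷s}.

Answer: {e, r², r⁴, r⁶, r⁸, r¹⁰, r¹², r¹⁴, r⁹s, rs, r¹¹s, r³s, r¹³s, r⁵s, r¹⁵s, r⁷s}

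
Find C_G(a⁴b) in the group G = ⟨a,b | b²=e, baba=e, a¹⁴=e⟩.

⟨a⁴b⟩ ⊆ C_G(a⁴b) since powers of a⁴b commute with a⁴b; so |C_G(a⁴b)| ≥ |⟨a⁴b⟩| = 2.
By orbit–stabilizer, |C_G(a⁴b)| = |G| / |conj. class of a⁴b| = 28 / 7 = 4.
The 4 elements commuting with a⁴b are {e, a⁷, a⁴b, a¹¹b}.

Answer: {e, a⁷, a⁴b, a¹¹b}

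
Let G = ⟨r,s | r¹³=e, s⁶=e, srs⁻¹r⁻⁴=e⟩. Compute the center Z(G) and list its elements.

An element z ∈ Z(G) iff z commutes with every generator.
For example e is central: e·r = r = r·e; e·s = s = s·e.
Whereas r ∉ Z(G) since r·s = rs ≠ r⁴s = s·r.
Checking each of the 78 elements this way gives Z(G) = {e}, of order 1.

Answer: {e}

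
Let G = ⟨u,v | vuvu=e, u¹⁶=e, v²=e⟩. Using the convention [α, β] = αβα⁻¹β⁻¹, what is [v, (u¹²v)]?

[v, (u¹²v)] = v·(u¹²v)·v⁻¹·(u¹²v)⁻¹.
  v · (u¹²v) = u⁴
  (u⁴) · v = u⁴v
  (u⁴v) · (u¹²v) = u⁸

Answer: u⁸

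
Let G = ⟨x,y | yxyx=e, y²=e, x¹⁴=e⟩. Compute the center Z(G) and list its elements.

An element z ∈ Z(G) iff z commutes with every generator.
For example x⁷ is central: (x⁷)·x = x⁸ = x·(x⁷); (x⁷)·y = x⁷y = y·(x⁷).
Whereas x ∉ Z(G) since x·y = xy ≠ x¹³y = y·x.
Checking each of the 28 elements this way gives Z(G) = {e, x⁷}, of order 2.

Answer: {e, x⁷}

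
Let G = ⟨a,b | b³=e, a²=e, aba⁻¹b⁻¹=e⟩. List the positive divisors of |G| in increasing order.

|G| = 6 = 2 · 3. By Lagrange's theorem the order of any subgroup divides 6; the divisors of 6 are 1, 2, 3, 6.

Answer: 1, 2, 3, 6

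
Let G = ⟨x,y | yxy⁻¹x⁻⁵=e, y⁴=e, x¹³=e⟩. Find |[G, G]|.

G' = [G, G] is generated by all commutators. The generator-pair commutators are: [x, y] = x⁹.
The subgroup they normally generate is {e, x, x², x³, x⁴, x⁵, x⁶, x⁷, x⁸, x⁹, x¹⁰, x¹¹, x¹²}, of order 13.
Check: |G/G'| = 52/13 = 4 is the order of the abelianisation.

Answer: 13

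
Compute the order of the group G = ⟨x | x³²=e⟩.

G is generated by a single element, so G is cyclic. The relator gives x³² = e and no smaller power is forced to be e, so the 32 powers {e, x, x², x³, x⁴, x⁵, x⁶, x⁷, x⁸, x⁹, x²², x²³, x²¹, x²⁰, x²⁴, x²⁵, x²⁶, x²⁷, x²⁸, x²⁹, x³¹, x³⁰, x¹², x¹³, x¹¹, x¹⁰, x¹⁴, x¹⁵, x¹⁶, x¹⁷, x¹⁸, x¹⁹} are distinct. Hence |G| = 32.

Answer: 32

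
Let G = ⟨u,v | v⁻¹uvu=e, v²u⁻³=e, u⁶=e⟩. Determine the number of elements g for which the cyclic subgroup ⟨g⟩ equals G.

⟨g⟩ = G would require ord(g) = |G| = 12, but the maximum element order in G is 6 < 12. So G is not cyclic and no single element generates it: the count is 0.

Answer: 0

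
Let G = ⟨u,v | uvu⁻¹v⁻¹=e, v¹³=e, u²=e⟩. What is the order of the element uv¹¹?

Compute successive powers until reaching e:
  (uv¹¹)¹ = uv¹¹, (uv¹¹)² = v⁹, (uv¹¹)³ = uv⁷, (uv¹¹)⁴ = v⁵, (uv¹¹)⁵ = uv³, (uv¹¹)⁶ = v, (uv¹¹)⁷ = uv¹², (uv¹¹)⁸ = v¹⁰, (uv¹¹)⁹ = uv⁸, (uv¹¹)¹⁰ = v⁶, (uv¹¹)¹¹ = uv⁴, (uv¹¹)¹² = v², (uv¹¹)¹³ = u, (uv¹¹)¹⁴ = v¹¹, (uv¹¹)¹⁵ = uv⁹, (uv¹¹)¹⁶ = v⁷, (uv¹¹)¹⁷ = uv⁵, (uv¹¹)¹⁸ = v³, (uv¹¹)¹⁹ = uv, (uv¹¹)²⁰ = v¹², (uv¹¹)²¹ = uv¹⁰, (uv¹¹)²² = v⁸, (uv¹¹)²³ = uv⁶, (uv¹¹)²⁴ = v⁴, (uv¹¹)²⁵ = uv², (uv¹¹)²⁶ = e.
The smallest positive k with (uv¹¹)ᵏ = e is 26.

Answer: 26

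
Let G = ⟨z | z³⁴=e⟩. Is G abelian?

G has a single generator, so G is cyclic and hence abelian.

Answer: Yes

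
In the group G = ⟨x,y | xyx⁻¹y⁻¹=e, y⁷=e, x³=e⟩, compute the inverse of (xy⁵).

The order of (xy⁵) is 21 (smallest k with (xy⁵)ᵏ = e), so (xy⁵)⁻¹ = (xy⁵)²⁰ = x²y².
Check: (xy⁵) · (x²y²) → (xy⁵) · x² = y⁵;   (y⁵) · y² = e, giving e as required.

Answer: x²y²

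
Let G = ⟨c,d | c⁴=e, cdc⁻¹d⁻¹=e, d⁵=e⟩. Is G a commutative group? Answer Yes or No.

Each pair of generators commutes: c·d = cd = d·c. Since the generators pairwise commute, every element of G commutes with every other, so G is abelian.

Answer: Yes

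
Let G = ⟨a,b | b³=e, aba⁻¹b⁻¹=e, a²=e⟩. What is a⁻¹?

The order of a is 2 (smallest k with aᵏ = e), so a⁻¹ = a¹ = a.
Check: a · a → a · a = e, giving e as required.

Answer: a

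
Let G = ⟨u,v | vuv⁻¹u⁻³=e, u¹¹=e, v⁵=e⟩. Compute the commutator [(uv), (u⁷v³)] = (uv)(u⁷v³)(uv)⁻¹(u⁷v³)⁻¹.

[(uv), (u⁷v³)] = (uv)·(u⁷v³)·(uv)⁻¹·(u⁷v³)⁻¹.
  (uv) · (u⁷v³) = v⁴
  (v⁴) · (u⁷v⁴) = u⁶v³
  (u⁶v³) · (u³v²) = u¹⁰

Answer: u¹⁰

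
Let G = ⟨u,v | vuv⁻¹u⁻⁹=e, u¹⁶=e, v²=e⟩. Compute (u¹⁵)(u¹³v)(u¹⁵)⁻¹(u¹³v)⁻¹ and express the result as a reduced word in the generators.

[(u¹⁵), (u¹³v)] = (u¹⁵)·(u¹³v)·(u¹⁵)⁻¹·(u¹³v)⁻¹.
  (u¹⁵) · (u¹³v) = u¹²v
  (u¹²v) · u = u⁵v
  (u⁵v) · (u¹¹v) = u⁸

Answer: u⁸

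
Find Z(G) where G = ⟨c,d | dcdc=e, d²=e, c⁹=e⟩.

An element z ∈ Z(G) iff z commutes with every generator.
For example e is central: e·c = c = c·e; e·d = d = d·e.
Whereas c ∉ Z(G) since c·d = cd ≠ c⁸d = d·c.
Checking each of the 18 elements this way gives Z(G) = {e}, of order 1.

Answer: {e}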